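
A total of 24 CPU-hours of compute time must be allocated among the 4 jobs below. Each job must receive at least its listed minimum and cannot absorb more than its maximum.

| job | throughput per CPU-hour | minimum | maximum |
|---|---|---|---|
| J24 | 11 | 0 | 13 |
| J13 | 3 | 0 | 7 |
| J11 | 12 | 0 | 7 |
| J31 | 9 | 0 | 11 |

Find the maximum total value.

Meeting every minimum uses 0+0+0+0 = 0 CPU-hours, leaving 24.
Highest throughput per CPU-hour first: J11 12 > J24 11 > J31 9 > J13 3.
J11: +7 to 7 (cap) → 17 left.
J24 takes 13 more to reach its cap of 13 → 4 left.
J31: +4 (room for 11) → 4. Pool exhausted.
Total = 11×13 + 12×7 + 9×4 = 263.

263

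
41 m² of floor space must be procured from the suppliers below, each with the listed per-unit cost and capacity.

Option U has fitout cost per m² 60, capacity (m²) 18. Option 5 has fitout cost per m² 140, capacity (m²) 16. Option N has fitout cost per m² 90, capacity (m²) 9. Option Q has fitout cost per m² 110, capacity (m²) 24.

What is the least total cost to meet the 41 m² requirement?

Fill from the cheapest supplier first.
Option U at 60: take all 18 m² → 23 still needed.
Take 9 from Option N at 90 → need 14 more.
Option Q (110): take the remaining 14 → done.
Option 5: unused.
Cost = 18×60 + 9×90 + 14×110 = 3430.

3430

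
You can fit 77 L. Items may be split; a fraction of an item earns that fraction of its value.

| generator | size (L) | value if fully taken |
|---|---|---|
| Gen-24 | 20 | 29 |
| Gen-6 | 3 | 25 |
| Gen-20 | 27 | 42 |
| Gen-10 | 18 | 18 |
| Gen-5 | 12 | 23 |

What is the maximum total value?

134

Best value per unit of size first: Gen-6 25/3≈8.33, Gen-5 23/12≈1.92, Gen-20 42/27≈1.56, Gen-24 29/20≈1.45, Gen-10 18/18≈1.
All 3 L of Gen-6 fit (value 25) → 74 remain.
Gen-5: take in full, 12 L for value 23 → 62 left.
All 27 L of Gen-20 fit (value 42) → 35 remain.
All 20 L of Gen-24 fit (value 29) → 15 remain.
15 L left: a 15/18 share of Gen-10 gives 18×15/18 = 15.
Total value = 134.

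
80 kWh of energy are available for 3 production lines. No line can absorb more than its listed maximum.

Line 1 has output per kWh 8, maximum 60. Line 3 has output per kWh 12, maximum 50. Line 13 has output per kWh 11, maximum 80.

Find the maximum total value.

930

Rank by output per kWh: Line 3 12 > Line 13 11 > Line 1 8.
Give Line 3 50 to hit its cap of 50 ; 30 left.
Line 13 has room for 80 but only 30 remain, so it gets 30.
Total = 12×50 + 11×30 = 930.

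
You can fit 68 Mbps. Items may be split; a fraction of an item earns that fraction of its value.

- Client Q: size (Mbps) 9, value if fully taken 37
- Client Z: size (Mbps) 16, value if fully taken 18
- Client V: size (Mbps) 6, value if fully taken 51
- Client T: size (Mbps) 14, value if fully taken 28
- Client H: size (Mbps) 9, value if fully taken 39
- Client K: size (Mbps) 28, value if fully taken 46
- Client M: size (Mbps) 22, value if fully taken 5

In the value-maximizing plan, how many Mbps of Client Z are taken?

2

Rank by value-to-size ratio: Client V 51/6≈8.5, Client H 39/9≈4.33, Client Q 37/9≈4.11, Client T 28/14≈2, Client K 46/28≈1.64, Client Z 18/16≈1.12, Client M 5/22≈0.227.
Client V: take in full, 6 Mbps for value 51 — 62 left.
All 9 Mbps of Client H fit (value 39) — 53 remain.
Client Q: take in full, 9 Mbps for value 37 — 44 left.
Take all of Client T (14 Mbps, value 28) — 30 Mbps left.
Take all of Client K (28 Mbps, value 46) — 2 Mbps left.
2 Mbps left: a 2/16 share of Client Z gives 18×2/16 = 2.25.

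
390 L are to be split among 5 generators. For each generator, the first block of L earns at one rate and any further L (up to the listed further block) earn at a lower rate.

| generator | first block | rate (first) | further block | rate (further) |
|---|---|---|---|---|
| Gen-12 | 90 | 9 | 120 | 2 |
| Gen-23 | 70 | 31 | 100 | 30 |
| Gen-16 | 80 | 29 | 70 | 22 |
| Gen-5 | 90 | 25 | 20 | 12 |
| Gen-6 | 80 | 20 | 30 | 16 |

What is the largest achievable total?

10840

Rank every tier by rate: Gen-23/tier1 31 > Gen-23/tier2 30 > Gen-16/tier1 29 > Gen-5/tier1 25 > Gen-16/tier2 22 > Gen-6/tier1 20 > Gen-6/tier2 16 > Gen-5/tier2 12 > Gen-12/tier1 9 > Gen-12/tier2 2.
Gen-23/tier1 (31): +70 ; 320 left.
Gen-23/tier2 (30): +100 ; 220 left.
Gen-16/tier1 (29): +80 ; 140 left.
Gen-5 tier1 at 25: fill all 90 ; 50 left.
50 remain; put them into Gen-16 tier2 at 22.
Total = 31×70 + 30×100 + 29×80 + 25×90 + 22×50 = 10840.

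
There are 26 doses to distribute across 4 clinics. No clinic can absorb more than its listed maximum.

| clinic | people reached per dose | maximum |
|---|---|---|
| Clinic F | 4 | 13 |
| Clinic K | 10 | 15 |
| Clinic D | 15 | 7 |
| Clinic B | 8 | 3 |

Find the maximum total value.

Order the clinics by people reached per dose: Clinic D 15 > Clinic K 10 > Clinic B 8 > Clinic F 4.
Give Clinic D 7 to hit its cap of 7 ; 19 left.
Clinic K: +15 to 15 (cap) ; 4 left.
Clinic B: +3 to 3 (cap) ; 1 left.
Only 1 left; Clinic F takes them to reach 1.
Total = 4×1 + 10×15 + 15×7 + 8×3 = 283.

283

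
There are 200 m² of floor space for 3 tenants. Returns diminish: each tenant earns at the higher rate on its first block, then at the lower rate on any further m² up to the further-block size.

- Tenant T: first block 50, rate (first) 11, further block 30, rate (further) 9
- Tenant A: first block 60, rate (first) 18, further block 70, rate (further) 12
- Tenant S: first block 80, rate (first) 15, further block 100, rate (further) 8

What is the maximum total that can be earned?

Treat each block as its own option and order by rate: Tenant A/first 18 > Tenant S/first 15 > Tenant A/second 12 > Tenant T/first 11 > Tenant T/second 9 > Tenant S/second 8.
Fill Tenant A first block (60 at 18) ; 140 left.
Fill Tenant S first block (80 at 15) ; 60 left.
60 remain; put them into Tenant A second at 12.
Total = 18×60 + 15×80 + 12×60 = 3000.

3000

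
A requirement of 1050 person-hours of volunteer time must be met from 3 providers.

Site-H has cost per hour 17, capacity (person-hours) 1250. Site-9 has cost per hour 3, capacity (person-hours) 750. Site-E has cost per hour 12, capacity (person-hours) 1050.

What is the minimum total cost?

Fill from the cheapest provider first.
Take 750 from Site-9 at 3 ; need 300 more.
Site-E at 12: take 300 of its 1050 ; requirement met.
Site-H: unused.
Cost = 750×3 + 300×12 = 5850.

5850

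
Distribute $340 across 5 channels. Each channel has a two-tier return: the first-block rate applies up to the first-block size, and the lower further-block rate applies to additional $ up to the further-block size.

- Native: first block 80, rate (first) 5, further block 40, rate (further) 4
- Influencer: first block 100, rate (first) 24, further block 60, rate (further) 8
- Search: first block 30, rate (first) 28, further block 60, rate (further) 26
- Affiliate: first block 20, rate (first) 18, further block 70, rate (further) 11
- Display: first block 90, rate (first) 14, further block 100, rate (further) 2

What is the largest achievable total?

Treat each block as its own option and order by rate: Search/first 28 > Search/second 26 > Influencer/first 24 > Affiliate/first 18 > Display/first 14 > Affiliate/second 11 > Influencer/second 8 > Native/first 5 > Native/second 4 > Display/second 2.
Fill Search first block (30 at 28) → 310 left.
Search second at 26: fill all 60 → 250 left.
Influencer first at 24: fill all 100 → 150 left.
Affiliate/first (18): +20 → 130 left.
Display/first (14): +90 → 40 left.
40 remain; put them into Affiliate second at 11.
Total = 28×30 + 26×60 + 24×100 + 18×20 + 14×90 + 11×40 = 6860.

6860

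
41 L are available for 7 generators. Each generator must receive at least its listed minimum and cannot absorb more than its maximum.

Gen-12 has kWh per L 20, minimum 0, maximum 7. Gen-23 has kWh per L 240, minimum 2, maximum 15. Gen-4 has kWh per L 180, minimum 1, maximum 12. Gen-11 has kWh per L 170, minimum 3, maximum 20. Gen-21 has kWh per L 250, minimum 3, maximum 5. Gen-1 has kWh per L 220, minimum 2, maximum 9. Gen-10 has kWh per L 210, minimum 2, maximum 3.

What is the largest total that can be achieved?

Meeting every minimum uses 0+2+1+3+3+2+2 = 13 L, leaving 28.
Order the generators by kWh per L: Gen-21 250 > Gen-23 240 > Gen-1 220 > Gen-10 210 > Gen-4 180 > Gen-11 170 > Gen-12 20.
Gen-21: +2 to 5 (cap) ; 26 left.
Gen-23: +13 to 15 (cap) ; 13 left.
Gen-1: +7 to 9 (cap) ; 6 left.
Gen-10: +1 to 3 (cap) ; 5 left.
Gen-4: +5 (room for 11) → 6. Pool exhausted.
Total = 240×15 + 180×6 + 170×3 + 250×5 + 220×9 + 210×3 = 9050.

9050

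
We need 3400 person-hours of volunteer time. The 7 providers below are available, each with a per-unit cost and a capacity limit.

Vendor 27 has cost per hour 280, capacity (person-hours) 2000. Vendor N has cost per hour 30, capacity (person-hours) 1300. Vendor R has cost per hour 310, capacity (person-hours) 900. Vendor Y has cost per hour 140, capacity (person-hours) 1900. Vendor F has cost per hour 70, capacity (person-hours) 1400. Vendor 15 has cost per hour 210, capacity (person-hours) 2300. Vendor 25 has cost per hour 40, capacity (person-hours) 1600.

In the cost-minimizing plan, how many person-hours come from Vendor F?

Fill from the cheapest provider first.
Take 1300 from Vendor N at 30 — need 2100 more.
Vendor 25 at 40: take all 1600 person-hours — 500 still needed.
Vendor F (70): take the remaining 500 — done.
Vendor Y, Vendor 15, Vendor 27, Vendor R: unused.

500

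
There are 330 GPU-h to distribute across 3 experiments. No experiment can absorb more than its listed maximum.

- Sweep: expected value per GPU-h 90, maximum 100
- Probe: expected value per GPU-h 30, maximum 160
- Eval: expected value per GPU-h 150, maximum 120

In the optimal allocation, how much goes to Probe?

Highest expected value per GPU-h first: Eval 150 > Sweep 90 > Probe 30.
Eval: +120 to 120 (cap) ; 210 left.
Give Sweep 100 to hit its cap of 100 ; 110 left.
Probe: +110 (room for 160) → 110. Pool exhausted.

110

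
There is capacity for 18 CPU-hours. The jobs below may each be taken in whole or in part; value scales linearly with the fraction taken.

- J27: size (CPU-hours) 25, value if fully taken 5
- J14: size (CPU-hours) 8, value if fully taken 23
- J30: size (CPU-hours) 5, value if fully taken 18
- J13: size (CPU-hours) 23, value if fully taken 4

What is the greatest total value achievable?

42

Sort by value density: J30 18/5≈3.6, J14 23/8≈2.88, J27 5/25≈0.2, J13 4/23≈0.174.
J30: take in full, 5 CPU-hours for value 18 — 13 left.
J14: take in full, 8 CPU-hours for value 23 — 5 left.
Only 5 CPU-hours remain; take 5/25 of J27 for value 5×5/25 = 1.
Total value = 42.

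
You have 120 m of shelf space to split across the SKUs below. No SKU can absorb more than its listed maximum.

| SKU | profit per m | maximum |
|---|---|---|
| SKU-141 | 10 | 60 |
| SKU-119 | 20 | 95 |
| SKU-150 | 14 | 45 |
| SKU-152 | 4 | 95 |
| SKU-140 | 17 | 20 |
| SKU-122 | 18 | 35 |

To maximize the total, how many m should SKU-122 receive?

25

Rank by profit per m: SKU-119 20 > SKU-122 18 > SKU-140 17 > SKU-150 14 > SKU-141 10 > SKU-152 4.
SKU-119 takes 95 to reach its cap of 95 → 25 left.
SKU-122: +25 (room for 35) → 25. Pool exhausted.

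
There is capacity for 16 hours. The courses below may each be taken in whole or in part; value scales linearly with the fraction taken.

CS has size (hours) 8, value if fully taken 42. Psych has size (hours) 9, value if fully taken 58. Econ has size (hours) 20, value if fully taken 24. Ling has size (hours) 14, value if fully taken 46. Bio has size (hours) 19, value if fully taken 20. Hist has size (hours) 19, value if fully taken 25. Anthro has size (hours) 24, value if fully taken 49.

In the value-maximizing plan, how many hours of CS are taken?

Best value per unit of size first: Psych 58/9≈6.44, CS 42/8≈5.25, Ling 46/14≈3.29, Anthro 49/24≈2.04, Hist 25/19≈1.32, Econ 24/20≈1.2, Bio 20/19≈1.05.
Psych: take in full, 9 hours for value 58 — 7 left.
Fill the last 7 hours with part of CS: 7/8 of it earns 36.75.

7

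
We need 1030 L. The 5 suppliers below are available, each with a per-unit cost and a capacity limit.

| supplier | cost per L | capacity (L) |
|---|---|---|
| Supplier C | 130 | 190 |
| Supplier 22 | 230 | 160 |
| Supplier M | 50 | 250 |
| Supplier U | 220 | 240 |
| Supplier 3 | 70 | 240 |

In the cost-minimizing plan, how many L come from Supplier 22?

110

Use suppliers in increasing cost order.
Supplier M (50): use full 250 — 780 L to go.
Take 240 from Supplier 3 at 70 — need 540 more.
Supplier C (130): use full 190 — 350 L to go.
Supplier U (220): use full 240 — 110 L to go.
Supplier 22 at 230: take 110 of its 160 — requirement met.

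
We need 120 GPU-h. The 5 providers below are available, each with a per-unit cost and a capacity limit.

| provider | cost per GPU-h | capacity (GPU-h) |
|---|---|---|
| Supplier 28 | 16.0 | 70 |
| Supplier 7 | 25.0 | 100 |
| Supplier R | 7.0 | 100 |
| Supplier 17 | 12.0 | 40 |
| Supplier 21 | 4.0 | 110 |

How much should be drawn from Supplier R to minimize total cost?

10

Use providers in increasing cost order.
Supplier 21 at 4.0: take all 110 GPU-h — 10 still needed.
Take 10 from Supplier R at 7.0 to finish.
Supplier 17, Supplier 28, Supplier 7: unused.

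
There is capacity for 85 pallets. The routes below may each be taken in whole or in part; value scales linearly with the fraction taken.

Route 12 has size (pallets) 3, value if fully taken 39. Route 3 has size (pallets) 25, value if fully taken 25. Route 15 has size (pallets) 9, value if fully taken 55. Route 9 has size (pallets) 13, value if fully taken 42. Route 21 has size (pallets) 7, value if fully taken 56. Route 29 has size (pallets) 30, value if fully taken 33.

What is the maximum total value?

248

Best value per unit of size first: Route 12 39/3≈13, Route 21 56/7≈8, Route 15 55/9≈6.11, Route 9 42/13≈3.23, Route 29 33/30≈1.1, Route 3 25/25≈1.
Take all of Route 12 (3 pallets, value 39) — 82 pallets left.
Take all of Route 21 (7 pallets, value 56) — 75 pallets left.
Take all of Route 15 (9 pallets, value 55) — 66 pallets left.
Take all of Route 9 (13 pallets, value 42) — 53 pallets left.
Route 29: take in full, 30 pallets for value 33 — 23 left.
Fill the last 23 pallets with part of Route 3: 23/25 of it earns 23.
Total value = 248.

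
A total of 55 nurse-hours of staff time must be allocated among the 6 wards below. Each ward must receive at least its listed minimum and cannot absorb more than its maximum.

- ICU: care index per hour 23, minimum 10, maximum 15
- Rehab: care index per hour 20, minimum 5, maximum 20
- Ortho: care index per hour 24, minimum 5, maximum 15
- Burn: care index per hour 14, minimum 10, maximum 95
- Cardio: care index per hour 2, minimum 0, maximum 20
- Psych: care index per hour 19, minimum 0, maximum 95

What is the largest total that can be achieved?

1145

Meeting every minimum uses 10+5+5+10+0+0 = 30 nurse-hours, leaving 25.
Order the wards by care index per hour: Ortho 24 > ICU 23 > Rehab 20 > Psych 19 > Burn 14 > Cardio 2.
Ortho: +10 to 15 (cap) → 15 left.
Give ICU 5 more to hit its cap of 15 → 10 left.
Only 10 left; Rehab takes them to reach 15.
Total = 23×15 + 20×15 + 24×15 + 14×10 = 1145.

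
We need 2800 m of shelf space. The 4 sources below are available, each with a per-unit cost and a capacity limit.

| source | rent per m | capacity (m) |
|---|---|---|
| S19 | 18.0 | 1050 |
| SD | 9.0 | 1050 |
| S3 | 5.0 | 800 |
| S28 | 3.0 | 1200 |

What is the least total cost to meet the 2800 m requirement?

Use sources in increasing cost order.
Take 1200 from S28 at 3.0 → need 1600 more.
S3 (5.0): use full 800 → 800 m to go.
Take 800 from SD at 9.0 to finish.
S19: unused.
Cost = 1200×3.0 + 800×5.0 + 800×9.0 = 14800.

14800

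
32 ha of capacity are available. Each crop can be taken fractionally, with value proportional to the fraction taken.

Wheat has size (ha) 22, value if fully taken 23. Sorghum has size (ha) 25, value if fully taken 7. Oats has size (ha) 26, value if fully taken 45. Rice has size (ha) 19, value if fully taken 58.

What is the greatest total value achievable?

80.5

Rank by value-to-size ratio: Rice 58/19≈3.05, Oats 45/26≈1.73, Wheat 23/22≈1.05, Sorghum 7/25≈0.28.
Take all of Rice (19 ha, value 58) — 13 ha left.
Fill the last 13 ha with part of Oats: 13/26 of it earns 22.5.
Total value = 80.5.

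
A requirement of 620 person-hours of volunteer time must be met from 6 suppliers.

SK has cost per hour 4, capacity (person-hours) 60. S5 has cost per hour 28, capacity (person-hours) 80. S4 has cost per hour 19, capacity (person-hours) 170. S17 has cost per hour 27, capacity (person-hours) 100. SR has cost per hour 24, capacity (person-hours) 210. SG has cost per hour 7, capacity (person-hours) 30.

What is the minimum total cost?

Cheapest first:
Take 60 from SK at 4 — need 560 more.
Take 30 from SG at 7 — need 530 more.
S4 at 19: take all 170 person-hours — 360 still needed.
SR (24): use full 210 — 150 person-hours to go.
S17 at 27: take all 100 person-hours — 50 still needed.
S5 at 28: take 50 of its 80 — requirement met.
Cost = 60×4 + 30×7 + 170×19 + 210×24 + 100×27 + 50×28 = 12820.

12820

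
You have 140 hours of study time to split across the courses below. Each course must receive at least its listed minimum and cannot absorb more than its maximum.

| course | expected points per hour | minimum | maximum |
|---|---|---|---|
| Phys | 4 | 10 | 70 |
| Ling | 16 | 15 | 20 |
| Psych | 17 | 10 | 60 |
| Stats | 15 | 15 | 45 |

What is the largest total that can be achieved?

Meeting every minimum uses 10+15+10+15 = 50 hours, leaving 90.
Order the courses by expected points per hour: Psych 17 > Ling 16 > Stats 15 > Phys 4.
Psych: +50 to 60 (cap) ; 40 left.
Ling takes 5 more to reach its cap of 20 ; 35 left.
Stats takes 30 more to reach its cap of 45 ; 5 left.
Phys: +5 (room for 60) → 15. Pool exhausted.
Total = 4×15 + 16×20 + 17×60 + 15×45 = 2075.

2075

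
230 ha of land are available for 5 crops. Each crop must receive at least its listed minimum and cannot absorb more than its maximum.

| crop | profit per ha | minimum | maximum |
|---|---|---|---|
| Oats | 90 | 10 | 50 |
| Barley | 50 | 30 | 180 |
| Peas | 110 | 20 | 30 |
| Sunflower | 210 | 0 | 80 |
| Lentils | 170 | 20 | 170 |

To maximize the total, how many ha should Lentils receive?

90

Meeting every minimum uses 10+30+20+0+20 = 80 ha, leaving 150.
Highest profit per ha first: Sunflower 210 > Lentils 170 > Peas 110 > Oats 90 > Barley 50.
Sunflower: +80 to 80 (cap) ; 70 left.
Lentils has room for 150 more but only 70 remain, so it gets 90.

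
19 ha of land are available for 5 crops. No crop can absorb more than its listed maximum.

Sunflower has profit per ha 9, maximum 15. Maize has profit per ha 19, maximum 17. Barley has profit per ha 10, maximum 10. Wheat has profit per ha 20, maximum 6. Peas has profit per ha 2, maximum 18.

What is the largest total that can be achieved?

Order the crops by profit per ha: Wheat 20 > Maize 19 > Barley 10 > Sunflower 9 > Peas 2.
Wheat: +6 to 6 (cap) ; 13 left.
Maize has room for 17 but only 13 remain, so it gets 13.
Total = 19×13 + 20×6 = 367.

367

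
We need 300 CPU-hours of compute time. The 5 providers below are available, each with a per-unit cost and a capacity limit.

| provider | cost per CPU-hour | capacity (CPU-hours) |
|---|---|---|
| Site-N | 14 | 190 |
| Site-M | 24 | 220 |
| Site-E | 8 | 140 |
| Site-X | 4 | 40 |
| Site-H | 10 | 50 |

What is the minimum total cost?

Cheapest first:
Take 40 from Site-X at 4 → need 260 more.
Site-E at 8: take all 140 CPU-hours → 120 still needed.
Site-H at 10: take all 50 CPU-hours → 70 still needed.
Site-N at 14: take 70 of its 190 → requirement met.
Site-M: unused.
Cost = 40×4 + 140×8 + 50×10 + 70×14 = 2760.

2760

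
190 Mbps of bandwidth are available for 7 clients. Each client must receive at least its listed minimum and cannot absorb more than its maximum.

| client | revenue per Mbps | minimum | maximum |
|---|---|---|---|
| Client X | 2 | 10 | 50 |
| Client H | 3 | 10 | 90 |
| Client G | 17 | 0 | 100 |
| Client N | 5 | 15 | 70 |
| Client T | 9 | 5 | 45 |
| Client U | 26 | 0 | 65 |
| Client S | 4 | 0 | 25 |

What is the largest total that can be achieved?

3305

Meeting every minimum uses 10+10+0+15+5+0+0 = 40 Mbps, leaving 150.
Order the clients by revenue per Mbps: Client U 26 > Client G 17 > Client T 9 > Client N 5 > Client S 4 > Client H 3 > Client X 2.
Client U takes 65 more to reach its cap of 65 → 85 left.
Only 85 left; Client G takes them to reach 85.
Total = 2×10 + 3×10 + 17×85 + 5×15 + 9×5 + 26×65 = 3305.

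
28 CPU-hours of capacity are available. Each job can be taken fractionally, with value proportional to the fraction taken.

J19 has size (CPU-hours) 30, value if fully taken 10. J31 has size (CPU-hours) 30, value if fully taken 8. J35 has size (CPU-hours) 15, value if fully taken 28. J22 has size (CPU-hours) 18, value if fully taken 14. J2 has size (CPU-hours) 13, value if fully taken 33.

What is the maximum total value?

61

Best value per unit of size first: J2 33/13≈2.54, J35 28/15≈1.87, J22 14/18≈0.778, J19 10/30≈0.333, J31 8/30≈0.267.
All 13 CPU-hours of J2 fit (value 33) ; 15 remain.
Take all of J35 (15 CPU-hours, value 28) ; 0 CPU-hours left.
Total value = 61.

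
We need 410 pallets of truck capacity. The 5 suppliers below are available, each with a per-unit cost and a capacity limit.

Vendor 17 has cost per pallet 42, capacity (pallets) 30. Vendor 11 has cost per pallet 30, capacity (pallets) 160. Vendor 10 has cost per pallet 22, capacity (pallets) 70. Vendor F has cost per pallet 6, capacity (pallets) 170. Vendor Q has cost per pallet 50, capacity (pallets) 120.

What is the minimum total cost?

Cheapest first:
Take 170 from Vendor F at 6 ; need 240 more.
Vendor 10 at 22: take all 70 pallets ; 170 still needed.
Take 160 from Vendor 11 at 30 ; need 10 more.
Vendor 17 at 42: take 10 of its 30 ; requirement met.
Vendor Q: unused.
Cost = 170×6 + 70×22 + 160×30 + 10×42 = 7780.

7780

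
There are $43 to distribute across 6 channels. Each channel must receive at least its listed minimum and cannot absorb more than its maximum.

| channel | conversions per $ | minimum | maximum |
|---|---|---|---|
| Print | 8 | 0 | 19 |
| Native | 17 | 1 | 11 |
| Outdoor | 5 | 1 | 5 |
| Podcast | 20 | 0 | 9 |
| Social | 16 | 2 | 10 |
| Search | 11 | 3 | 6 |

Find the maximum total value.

Meeting every minimum uses 0+1+1+0+2+3 = 7 $, leaving 36.
Order the channels by conversions per $: Podcast 20 > Native 17 > Social 16 > Search 11 > Print 8 > Outdoor 5.
Podcast: +9 to 9 (cap) → 27 left.
Native: +10 to 11 (cap) → 17 left.
Social: +8 to 10 (cap) → 9 left.
Search: +3 to 6 (cap) → 6 left.
Only 6 left; Print takes them to reach 6.
Total = 8×6 + 17×11 + 5×1 + 20×9 + 16×10 + 11×6 = 646.

646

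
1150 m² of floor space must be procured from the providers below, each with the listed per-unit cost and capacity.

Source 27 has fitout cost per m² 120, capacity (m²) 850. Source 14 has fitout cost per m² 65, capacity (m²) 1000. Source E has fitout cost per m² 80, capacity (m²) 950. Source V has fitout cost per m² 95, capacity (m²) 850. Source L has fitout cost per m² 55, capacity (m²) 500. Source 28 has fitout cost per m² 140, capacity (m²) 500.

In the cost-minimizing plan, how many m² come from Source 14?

Cheapest first:
Source L (55): use full 500 ; 650 m² to go.
Take 650 from Source 14 at 65 to finish.
Source E, Source V, Source 27, Source 28: unused.

650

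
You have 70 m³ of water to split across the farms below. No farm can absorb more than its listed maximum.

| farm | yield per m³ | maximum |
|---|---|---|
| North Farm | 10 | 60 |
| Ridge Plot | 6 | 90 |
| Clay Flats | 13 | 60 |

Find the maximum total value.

880

Order the farms by yield per m³: Clay Flats 13 > North Farm 10 > Ridge Plot 6.
Clay Flats takes 60 to reach its cap of 60 → 10 left.
Only 10 left; North Farm takes them to reach 10.
Total = 10×10 + 13×60 = 880.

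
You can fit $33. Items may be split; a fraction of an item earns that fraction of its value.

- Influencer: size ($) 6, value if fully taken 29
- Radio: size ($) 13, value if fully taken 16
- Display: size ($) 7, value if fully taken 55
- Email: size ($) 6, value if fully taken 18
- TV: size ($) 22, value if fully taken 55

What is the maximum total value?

Rank by value-to-size ratio: Display 55/7≈7.86, Influencer 29/6≈4.83, Email 18/6≈3, TV 55/22≈2.5, Radio 16/13≈1.23.
Take all of Display (7 $, value 55) ; 26 $ left.
Take all of Influencer (6 $, value 29) ; 20 $ left.
All 6 $ of Email fit (value 18) ; 14 remain.
Only 14 $ remain; take 14/22 of TV for value 55×14/22 = 35.
Total value = 137.

137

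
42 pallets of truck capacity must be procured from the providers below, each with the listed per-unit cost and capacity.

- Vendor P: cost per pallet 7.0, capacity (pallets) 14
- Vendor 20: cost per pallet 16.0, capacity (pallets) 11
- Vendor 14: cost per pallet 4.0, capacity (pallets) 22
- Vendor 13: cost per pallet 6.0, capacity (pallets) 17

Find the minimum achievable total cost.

211

Fill from the cheapest provider first.
Vendor 14 (4.0): use full 22 ; 20 pallets to go.
Take 17 from Vendor 13 at 6.0 ; need 3 more.
Take 3 from Vendor P at 7.0 to finish.
Vendor 20: unused.
Cost = 22×4.0 + 17×6.0 + 3×7.0 = 211.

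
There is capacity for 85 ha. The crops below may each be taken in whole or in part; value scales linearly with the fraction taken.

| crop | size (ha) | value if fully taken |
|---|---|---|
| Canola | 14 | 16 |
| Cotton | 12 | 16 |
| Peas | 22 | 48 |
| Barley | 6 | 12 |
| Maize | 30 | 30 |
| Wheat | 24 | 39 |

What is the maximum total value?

138

Rank by value-to-size ratio: Peas 48/22≈2.18, Barley 12/6≈2, Wheat 39/24≈1.62, Cotton 16/12≈1.33, Canola 16/14≈1.14, Maize 30/30≈1.
Take all of Peas (22 ha, value 48) — 63 ha left.
Barley: take in full, 6 ha for value 12 — 57 left.
All 24 ha of Wheat fit (value 39) — 33 remain.
Cotton: take in full, 12 ha for value 16 — 21 left.
Take all of Canola (14 ha, value 16) — 7 ha left.
Only 7 ha remain; take 7/30 of Maize for value 30×7/30 = 7.
Total value = 138.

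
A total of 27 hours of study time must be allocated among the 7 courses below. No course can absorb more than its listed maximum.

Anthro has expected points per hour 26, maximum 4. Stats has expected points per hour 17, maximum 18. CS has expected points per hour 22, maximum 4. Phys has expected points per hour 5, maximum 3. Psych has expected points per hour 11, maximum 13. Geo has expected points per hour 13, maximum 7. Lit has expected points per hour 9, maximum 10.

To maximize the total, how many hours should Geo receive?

1

Highest expected points per hour first: Anthro 26 > CS 22 > Stats 17 > Geo 13 > Psych 11 > Lit 9 > Phys 5.
Anthro: +4 to 4 (cap) ; 23 left.
CS takes 4 to reach its cap of 4 ; 19 left.
Stats takes 18 to reach its cap of 18 ; 1 left.
Geo: +1 (room for 7) → 1. Pool exhausted.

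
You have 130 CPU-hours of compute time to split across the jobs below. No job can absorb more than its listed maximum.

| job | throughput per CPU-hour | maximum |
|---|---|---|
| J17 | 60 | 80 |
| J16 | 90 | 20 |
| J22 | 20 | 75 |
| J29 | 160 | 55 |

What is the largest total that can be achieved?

13900

Rank by throughput per CPU-hour: J29 160 > J16 90 > J17 60 > J22 20.
J29: +55 to 55 (cap) — 75 left.
Give J16 20 to hit its cap of 20 — 55 left.
J17 has room for 80 but only 55 remain, so it gets 55.
Total = 60×55 + 90×20 + 160×55 = 13900.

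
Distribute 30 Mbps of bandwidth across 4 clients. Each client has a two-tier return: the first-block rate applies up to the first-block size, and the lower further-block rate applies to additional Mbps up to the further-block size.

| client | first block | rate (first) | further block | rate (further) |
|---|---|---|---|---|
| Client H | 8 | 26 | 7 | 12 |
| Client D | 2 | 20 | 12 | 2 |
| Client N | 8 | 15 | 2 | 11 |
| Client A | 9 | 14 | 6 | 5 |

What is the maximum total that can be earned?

530

Rank every tier by rate: Client H/first 26 > Client D/first 20 > Client N/first 15 > Client A/first 14 > Client H/second 12 > Client N/second 11 > Client A/second 5 > Client D/second 2.
Fill Client H first block (8 at 26) → 22 left.
Fill Client D first block (2 at 20) → 20 left.
Client N first at 15: fill all 8 → 12 left.
Client A/first (14): +9 → 3 left.
3 remain; put them into Client H second at 12.
Total = 26×8 + 20×2 + 15×8 + 14×9 + 12×3 = 530.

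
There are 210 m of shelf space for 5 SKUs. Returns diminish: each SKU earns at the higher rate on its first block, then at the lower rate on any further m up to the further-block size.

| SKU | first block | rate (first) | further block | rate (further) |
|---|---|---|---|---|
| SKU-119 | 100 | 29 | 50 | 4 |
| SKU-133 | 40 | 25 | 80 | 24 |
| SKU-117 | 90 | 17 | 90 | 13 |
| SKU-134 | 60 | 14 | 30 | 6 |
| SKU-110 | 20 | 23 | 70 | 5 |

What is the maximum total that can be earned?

Treat each block as its own option and order by rate: SKU-119/tier1 29 > SKU-133/tier1 25 > SKU-133/tier2 24 > SKU-110/tier1 23 > SKU-117/tier1 17 > SKU-134/tier1 14 > SKU-117/tier2 13 > SKU-134/tier2 6 > SKU-110/tier2 5 > SKU-119/tier2 4.
SKU-119 tier1 at 29: fill all 100 → 110 left.
Fill SKU-133 tier1 block (40 at 25) → 70 left.
SKU-133/tier2: +70 of 80 at 24; pool empty.
Total = 29×100 + 25×40 + 24×70 = 5580.

5580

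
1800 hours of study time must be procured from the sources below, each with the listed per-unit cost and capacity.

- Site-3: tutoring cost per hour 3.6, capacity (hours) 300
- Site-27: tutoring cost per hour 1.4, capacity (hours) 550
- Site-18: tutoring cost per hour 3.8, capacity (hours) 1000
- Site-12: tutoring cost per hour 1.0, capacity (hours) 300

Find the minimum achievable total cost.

4620

Fill from the cheapest source first.
Site-12 at 1.0: take all 300 hours → 1500 still needed.
Site-27 (1.4): use full 550 → 950 hours to go.
Site-3 (3.6): use full 300 → 650 hours to go.
Site-18 (3.8): take the remaining 650 → done.
Cost = 300×1.0 + 550×1.4 + 300×3.6 + 650×3.8 = 4620.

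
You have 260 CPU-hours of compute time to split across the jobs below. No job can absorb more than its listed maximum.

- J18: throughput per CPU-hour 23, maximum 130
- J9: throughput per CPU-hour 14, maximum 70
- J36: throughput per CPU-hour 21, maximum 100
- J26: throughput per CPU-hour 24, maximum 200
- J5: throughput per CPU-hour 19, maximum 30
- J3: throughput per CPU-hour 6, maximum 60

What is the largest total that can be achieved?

Highest throughput per CPU-hour first: J26 24 > J18 23 > J36 21 > J5 19 > J9 14 > J3 6.
J26 takes 200 to reach its cap of 200 → 60 left.
J18: +60 (room for 130) → 60. Pool exhausted.
Total = 23×60 + 24×200 = 6180.

6180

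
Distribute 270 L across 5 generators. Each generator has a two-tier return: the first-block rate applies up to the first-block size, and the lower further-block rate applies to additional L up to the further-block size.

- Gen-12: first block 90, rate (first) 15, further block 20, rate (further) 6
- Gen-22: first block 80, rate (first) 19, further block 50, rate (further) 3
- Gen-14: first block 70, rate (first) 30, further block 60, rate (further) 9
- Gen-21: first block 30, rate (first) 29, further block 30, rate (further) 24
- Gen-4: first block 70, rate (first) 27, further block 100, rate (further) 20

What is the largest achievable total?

6980

Rank every tier by rate: Gen-14/tier1 30 > Gen-21/tier1 29 > Gen-4/tier1 27 > Gen-21/tier2 24 > Gen-4/tier2 20 > Gen-22/tier1 19 > Gen-12/tier1 15 > Gen-14/tier2 9 > Gen-12/tier2 6 > Gen-22/tier2 3.
Gen-14/tier1 (30): +70 ; 200 left.
Gen-21/tier1 (29): +30 ; 170 left.
Fill Gen-4 tier1 block (70 at 27) ; 100 left.
Gen-21 tier2 at 24: fill all 30 ; 70 left.
Gen-4/tier2: +70 of 100 at 20; pool empty.
Total = 30×70 + 29×30 + 27×70 + 24×30 + 20×70 = 6980.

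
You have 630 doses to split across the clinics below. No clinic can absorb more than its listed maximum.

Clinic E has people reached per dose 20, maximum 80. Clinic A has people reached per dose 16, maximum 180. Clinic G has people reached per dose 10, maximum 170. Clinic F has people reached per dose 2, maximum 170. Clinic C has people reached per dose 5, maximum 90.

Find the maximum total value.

6850

Order the clinics by people reached per dose: Clinic E 20 > Clinic A 16 > Clinic G 10 > Clinic C 5 > Clinic F 2.
Clinic E takes 80 to reach its cap of 80 — 550 left.
Clinic A takes 180 to reach its cap of 180 — 370 left.
Give Clinic G 170 to hit its cap of 170 — 200 left.
Clinic C takes 90 to reach its cap of 90 — 110 left.
Only 110 left; Clinic F takes them to reach 110.
Total = 20×80 + 16×180 + 10×170 + 2×110 + 5×90 = 6850.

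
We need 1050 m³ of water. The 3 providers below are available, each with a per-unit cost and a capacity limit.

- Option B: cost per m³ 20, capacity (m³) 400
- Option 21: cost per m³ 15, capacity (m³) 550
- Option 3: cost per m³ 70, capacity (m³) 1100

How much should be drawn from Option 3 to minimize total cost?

Cheapest first:
Take 550 from Option 21 at 15 → need 500 more.
Option B at 20: take all 400 m³ → 100 still needed.
Option 3 (70): take the remaining 100 → done.

100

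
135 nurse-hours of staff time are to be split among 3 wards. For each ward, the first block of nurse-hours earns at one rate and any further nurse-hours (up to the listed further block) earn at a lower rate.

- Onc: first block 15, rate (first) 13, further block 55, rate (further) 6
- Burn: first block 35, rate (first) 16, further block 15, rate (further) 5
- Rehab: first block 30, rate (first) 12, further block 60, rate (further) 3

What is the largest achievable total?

Rank every tier by rate: Burn/T1 16 > Onc/T1 13 > Rehab/T1 12 > Onc/T2 6 > Burn/T2 5 > Rehab/T2 3.
Burn T1 at 16: fill all 35 — 100 left.
Onc T1 at 13: fill all 15 — 85 left.
Rehab T1 at 12: fill all 30 — 55 left.
Fill Onc T2 block (55 at 6) — 0 left.
Total = 16×35 + 13×15 + 12×30 + 6×55 = 1445.

1445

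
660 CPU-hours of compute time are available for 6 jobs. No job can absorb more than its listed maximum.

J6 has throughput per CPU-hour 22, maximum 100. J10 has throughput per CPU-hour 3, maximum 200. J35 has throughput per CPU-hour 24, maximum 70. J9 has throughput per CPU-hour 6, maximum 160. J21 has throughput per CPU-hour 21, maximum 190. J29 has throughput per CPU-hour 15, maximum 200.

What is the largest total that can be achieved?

Order the jobs by throughput per CPU-hour: J35 24 > J6 22 > J21 21 > J29 15 > J9 6 > J10 3.
J35: +70 to 70 (cap) — 590 left.
Give J6 100 to hit its cap of 100 — 490 left.
J21 takes 190 to reach its cap of 190 — 300 left.
Give J29 200 to hit its cap of 200 — 100 left.
J9: +100 (room for 160) → 100. Pool exhausted.
Total = 22×100 + 24×70 + 6×100 + 21×190 + 15×200 = 11470.

11470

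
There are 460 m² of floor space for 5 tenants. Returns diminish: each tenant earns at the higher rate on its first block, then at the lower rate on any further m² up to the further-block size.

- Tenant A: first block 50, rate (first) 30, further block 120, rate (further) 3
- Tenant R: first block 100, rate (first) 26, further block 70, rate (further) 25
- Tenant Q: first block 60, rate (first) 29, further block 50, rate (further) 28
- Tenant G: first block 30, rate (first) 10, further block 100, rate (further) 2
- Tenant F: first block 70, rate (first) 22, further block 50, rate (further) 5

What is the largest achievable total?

10980

Order all 10 blocks by rate: Tenant A/tier1 30 > Tenant Q/tier1 29 > Tenant Q/tier2 28 > Tenant R/tier1 26 > Tenant R/tier2 25 > Tenant F/tier1 22 > Tenant G/tier1 10 > Tenant F/tier2 5 > Tenant A/tier2 3 > Tenant G/tier2 2.
Fill Tenant A tier1 block (50 at 30) → 410 left.
Fill Tenant Q tier1 block (60 at 29) → 350 left.
Fill Tenant Q tier2 block (50 at 28) → 300 left.
Tenant R/tier1 (26): +100 → 200 left.
Tenant R/tier2 (25): +70 → 130 left.
Tenant F/tier1 (22): +70 → 60 left.
Tenant G tier1 at 10: fill all 30 → 30 left.
30 remain; put them into Tenant F tier2 at 5.
Total = 30×50 + 29×60 + 28×50 + 26×100 + 25×70 + 22×70 + 10×30 + 5×30 = 10980.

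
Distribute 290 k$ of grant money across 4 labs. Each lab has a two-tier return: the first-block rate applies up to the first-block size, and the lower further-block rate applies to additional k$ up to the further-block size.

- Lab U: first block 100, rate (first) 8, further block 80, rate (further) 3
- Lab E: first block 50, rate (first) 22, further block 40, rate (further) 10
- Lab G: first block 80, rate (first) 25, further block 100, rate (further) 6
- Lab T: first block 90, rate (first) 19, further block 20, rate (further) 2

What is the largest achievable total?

Rank every tier by rate: Lab G/first 25 > Lab E/first 22 > Lab T/first 19 > Lab E/second 10 > Lab U/first 8 > Lab G/second 6 > Lab U/second 3 > Lab T/second 2.
Lab G/first (25): +80 ; 210 left.
Lab E first at 22: fill all 50 ; 160 left.
Fill Lab T first block (90 at 19) ; 70 left.
Lab E second at 10: fill all 40 ; 30 left.
Lab U first at 8: only 30 left, fill 30.
Total = 25×80 + 22×50 + 19×90 + 10×40 + 8×30 = 5450.

5450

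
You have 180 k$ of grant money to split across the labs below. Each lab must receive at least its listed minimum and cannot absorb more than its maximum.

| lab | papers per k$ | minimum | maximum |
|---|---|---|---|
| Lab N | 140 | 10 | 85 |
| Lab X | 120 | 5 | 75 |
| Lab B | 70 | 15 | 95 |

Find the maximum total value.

Meeting every minimum uses 10+5+15 = 30 k$, leaving 150.
Order the labs by papers per k$: Lab N 140 > Lab X 120 > Lab B 70.
Lab N: +75 to 85 (cap) — 75 left.
Lab X takes 70 more to reach its cap of 75 — 5 left.
Only 5 left; Lab B takes them to reach 20.
Total = 140×85 + 120×75 + 70×20 = 22300.

22300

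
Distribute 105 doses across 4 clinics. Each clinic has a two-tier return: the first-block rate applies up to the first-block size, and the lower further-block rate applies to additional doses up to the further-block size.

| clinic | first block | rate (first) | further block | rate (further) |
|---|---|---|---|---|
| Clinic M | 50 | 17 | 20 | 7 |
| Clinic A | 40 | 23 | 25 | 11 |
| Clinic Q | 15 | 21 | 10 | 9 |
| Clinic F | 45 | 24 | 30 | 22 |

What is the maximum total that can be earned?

Rank every tier by rate: Clinic F/tier1 24 > Clinic A/tier1 23 > Clinic F/tier2 22 > Clinic Q/tier1 21 > Clinic M/tier1 17 > Clinic A/tier2 11 > Clinic Q/tier2 9 > Clinic M/tier2 7.
Fill Clinic F tier1 block (45 at 24) ; 60 left.
Clinic A/tier1 (23): +40 ; 20 left.
20 remain; put them into Clinic F tier2 at 22.
Total = 24×45 + 23×40 + 22×20 = 2440.

2440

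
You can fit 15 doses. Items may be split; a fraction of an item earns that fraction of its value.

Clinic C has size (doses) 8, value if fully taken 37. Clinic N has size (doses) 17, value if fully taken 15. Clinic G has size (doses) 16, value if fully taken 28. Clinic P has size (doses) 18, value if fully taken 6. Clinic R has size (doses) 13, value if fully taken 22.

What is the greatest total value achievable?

Best value per unit of size first: Clinic C 37/8≈4.62, Clinic G 28/16≈1.75, Clinic R 22/13≈1.69, Clinic N 15/17≈0.882, Clinic P 6/18≈0.333.
Clinic C: take in full, 8 doses for value 37 → 7 left.
7 doses left: a 7/16 share of Clinic G gives 28×7/16 = 12.25.
Total value = 49.25.

49.25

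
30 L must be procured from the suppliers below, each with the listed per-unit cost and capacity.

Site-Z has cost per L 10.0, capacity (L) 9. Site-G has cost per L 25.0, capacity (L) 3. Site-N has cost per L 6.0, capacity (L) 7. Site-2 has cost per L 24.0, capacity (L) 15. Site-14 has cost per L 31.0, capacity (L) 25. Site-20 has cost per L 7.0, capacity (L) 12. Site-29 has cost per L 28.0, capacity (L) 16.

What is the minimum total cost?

264

Fill from the cheapest supplier first.
Site-N (6.0): use full 7 → 23 L to go.
Site-20 (7.0): use full 12 → 11 L to go.
Site-Z at 10.0: take all 9 L → 2 still needed.
Site-2 (24.0): take the remaining 2 → done.
Site-G, Site-29, Site-14: unused.
Cost = 7×6.0 + 12×7.0 + 9×10.0 + 2×24.0 = 264.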